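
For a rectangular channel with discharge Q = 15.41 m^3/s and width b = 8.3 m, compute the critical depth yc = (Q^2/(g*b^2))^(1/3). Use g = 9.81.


Using yc = (Q^2 / (g * b^2))^(1/3):
Q^2 = 15.41^2 = 237.47.
g * b^2 = 9.81 * 8.3^2 = 9.81 * 68.89 = 675.81.
Q^2 / (g*b^2) = 237.47 / 675.81 = 0.3514.
yc = 0.3514^(1/3) = 0.7057 m.

0.7057


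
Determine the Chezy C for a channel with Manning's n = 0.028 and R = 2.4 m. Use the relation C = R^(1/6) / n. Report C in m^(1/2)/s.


The Chezy coefficient relates to Manning's n through C = R^(1/6) / n.
R^(1/6) = 2.4^(1/6) = 1.157094.
C = 1.157094 / 0.028 = 41.32 m^(1/2)/s.

41.32


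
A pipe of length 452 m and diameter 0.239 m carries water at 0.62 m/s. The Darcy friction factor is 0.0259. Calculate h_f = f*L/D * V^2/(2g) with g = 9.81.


Darcy-Weisbach equation: h_f = f * (L/D) * V^2/(2g).
f * L/D = 0.0259 * 452/0.239 = 48.9824.
V^2/(2g) = 0.62^2 / (2*9.81) = 0.3844 / 19.62 = 0.0196 m.
h_f = 48.9824 * 0.0196 = 0.96 m.

0.96


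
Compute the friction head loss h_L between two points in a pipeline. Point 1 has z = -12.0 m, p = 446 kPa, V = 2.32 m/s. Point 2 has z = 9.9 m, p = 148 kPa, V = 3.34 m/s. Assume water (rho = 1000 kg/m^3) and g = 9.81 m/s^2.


Total head at each section: H = z + p/(rho*g) + V^2/(2g).
H1 = -12.0 + 446*1000/(1000*9.81) + 2.32^2/(2*9.81)
   = -12.0 + 45.464 + 0.2743
   = 33.738 m.
H2 = 9.9 + 148*1000/(1000*9.81) + 3.34^2/(2*9.81)
   = 9.9 + 15.087 + 0.5686
   = 25.555 m.
h_L = H1 - H2 = 33.738 - 25.555 = 8.183 m.

8.183


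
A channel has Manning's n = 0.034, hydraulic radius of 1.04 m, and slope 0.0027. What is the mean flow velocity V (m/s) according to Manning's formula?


Manning's equation gives V = (1/n) * R^(2/3) * S^(1/2).
First, compute R^(2/3) = 1.04^(2/3) = 1.0265.
Next, S^(1/2) = 0.0027^(1/2) = 0.051962.
Then 1/n = 1/0.034 = 29.41.
V = 29.41 * 1.0265 * 0.051962 = 1.5688 m/s.

1.5688


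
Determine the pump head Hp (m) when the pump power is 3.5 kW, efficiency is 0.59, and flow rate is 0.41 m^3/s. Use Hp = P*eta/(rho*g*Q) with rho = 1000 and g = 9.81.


Pump head formula: Hp = P * eta / (rho * g * Q).
Numerator: P * eta = 3.5 * 1000 * 0.59 = 2065.0 W.
Denominator: rho * g * Q = 1000 * 9.81 * 0.41 = 4022.1.
Hp = 2065.0 / 4022.1 = 0.51 m.

0.51


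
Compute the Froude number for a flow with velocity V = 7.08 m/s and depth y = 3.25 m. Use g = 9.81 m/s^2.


The Froude number is defined as Fr = V / sqrt(g*y).
g*y = 9.81 * 3.25 = 31.8825.
sqrt(g*y) = sqrt(31.8825) = 5.6465.
Fr = 7.08 / 5.6465 = 1.2539.

1.2539


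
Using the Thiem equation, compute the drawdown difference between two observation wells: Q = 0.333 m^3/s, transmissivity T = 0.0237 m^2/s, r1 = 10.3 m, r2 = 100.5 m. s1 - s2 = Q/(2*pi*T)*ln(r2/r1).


Thiem equation: s1 - s2 = Q/(2*pi*T) * ln(r2/r1).
ln(r2/r1) = ln(100.5/10.3) = 2.278.
Q/(2*pi*T) = 0.333 / (2*pi*0.0237) = 0.333 / 0.1489 = 2.2362.
s1 - s2 = 2.2362 * 2.278 = 5.0942 m.

5.0942


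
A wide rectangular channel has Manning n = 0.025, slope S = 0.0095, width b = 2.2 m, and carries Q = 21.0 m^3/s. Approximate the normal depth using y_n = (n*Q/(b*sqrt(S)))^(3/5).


We use the wide-channel approximation y_n = (n*Q/(b*sqrt(S)))^(3/5).
sqrt(S) = sqrt(0.0095) = 0.097468.
Numerator: n*Q = 0.025 * 21.0 = 0.525.
Denominator: b*sqrt(S) = 2.2 * 0.097468 = 0.21443.
arg = 2.4484.
y_n = 2.4484^(3/5) = 1.7113 m.

1.7113


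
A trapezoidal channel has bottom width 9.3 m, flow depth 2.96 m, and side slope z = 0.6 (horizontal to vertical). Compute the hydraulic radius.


For a trapezoidal section with side slope z:
A = (b + z*y)*y = (9.3 + 0.6*2.96)*2.96 = 32.785 m^2.
P = b + 2*y*sqrt(1 + z^2) = 9.3 + 2*2.96*sqrt(1 + 0.6^2) = 16.204 m.
R = A/P = 32.785 / 16.204 = 2.0233 m.

2.0233


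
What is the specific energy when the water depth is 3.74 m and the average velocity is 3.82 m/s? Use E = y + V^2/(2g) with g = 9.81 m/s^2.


Specific energy E = y + V^2/(2g).
Velocity head = V^2/(2g) = 3.82^2 / (2*9.81) = 14.5924 / 19.62 = 0.7438 m.
E = 3.74 + 0.7438 = 4.4838 m.

4.4838


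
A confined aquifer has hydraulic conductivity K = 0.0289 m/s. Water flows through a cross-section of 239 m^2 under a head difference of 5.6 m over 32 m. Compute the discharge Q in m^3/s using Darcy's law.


Darcy's law: Q = K * A * i, where i = dh/L.
Hydraulic gradient i = 5.6 / 32 = 0.175.
Q = 0.0289 * 239 * 0.175
  = 1.2087 m^3/s.

1.2087


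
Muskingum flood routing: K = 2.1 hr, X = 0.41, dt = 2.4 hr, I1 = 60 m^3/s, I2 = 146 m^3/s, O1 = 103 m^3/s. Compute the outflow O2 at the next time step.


Muskingum coefficients:
denom = 2*K*(1-X) + dt = 2*2.1*(1-0.41) + 2.4 = 4.878.
C0 = (dt - 2*K*X)/denom = (2.4 - 2*2.1*0.41)/4.878 = 0.139.
C1 = (dt + 2*K*X)/denom = (2.4 + 2*2.1*0.41)/4.878 = 0.845.
C2 = (2*K*(1-X) - dt)/denom = 0.016.
O2 = C0*I2 + C1*I1 + C2*O1
   = 0.139*146 + 0.845*60 + 0.016*103
   = 72.64 m^3/s.

72.64


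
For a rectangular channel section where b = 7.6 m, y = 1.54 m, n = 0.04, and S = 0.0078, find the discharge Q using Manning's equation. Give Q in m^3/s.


For a rectangular channel, the cross-sectional area A = b * y = 7.6 * 1.54 = 11.7 m^2.
The wetted perimeter P = b + 2y = 7.6 + 2*1.54 = 10.68 m.
Hydraulic radius R = A/P = 11.7/10.68 = 1.0959 m.
Velocity V = (1/n)*R^(2/3)*S^(1/2) = (1/0.04)*1.0959^(2/3)*0.0078^(1/2) = 2.3469 m/s.
Discharge Q = A * V = 11.7 * 2.3469 = 27.468 m^3/s.

27.468


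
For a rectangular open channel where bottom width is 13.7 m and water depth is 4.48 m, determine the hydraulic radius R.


For a rectangular section:
Flow area A = b * y = 13.7 * 4.48 = 61.38 m^2.
Wetted perimeter P = b + 2y = 13.7 + 2*4.48 = 22.66 m.
Hydraulic radius R = A/P = 61.38 / 22.66 = 2.7086 m.

2.7086


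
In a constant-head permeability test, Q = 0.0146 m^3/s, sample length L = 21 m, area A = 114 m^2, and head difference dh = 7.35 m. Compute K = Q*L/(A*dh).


From K = Q*L / (A*dh):
Numerator: Q*L = 0.0146 * 21 = 0.3066.
Denominator: A*dh = 114 * 7.35 = 837.9.
K = 0.3066 / 837.9 = 0.000366 m/s.

0.000366


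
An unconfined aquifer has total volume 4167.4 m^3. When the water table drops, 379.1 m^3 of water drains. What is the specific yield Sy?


Specific yield Sy = Volume drained / Total volume.
Sy = 379.1 / 4167.4
   = 0.091.

0.091


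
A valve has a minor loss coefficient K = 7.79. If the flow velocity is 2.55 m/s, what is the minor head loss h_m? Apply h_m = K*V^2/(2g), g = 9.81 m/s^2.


Minor loss formula: h_m = K * V^2/(2g).
V^2 = 2.55^2 = 6.5025.
V^2/(2g) = 6.5025 / 19.62 = 0.3314 m.
h_m = 7.79 * 0.3314 = 2.5818 m.

2.5818


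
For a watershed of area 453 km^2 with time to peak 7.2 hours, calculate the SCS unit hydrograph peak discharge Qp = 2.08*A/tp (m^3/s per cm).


SCS formula: Qp = 2.08 * A / tp.
Qp = 2.08 * 453 / 7.2
   = 942.24 / 7.2
   = 130.87 m^3/s per cm.

130.87


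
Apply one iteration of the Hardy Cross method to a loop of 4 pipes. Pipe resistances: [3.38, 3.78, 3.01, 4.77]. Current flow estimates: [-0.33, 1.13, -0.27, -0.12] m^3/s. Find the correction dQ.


Numerator terms (r*Q*|Q|): 3.38*-0.33*|-0.33| = -0.3681; 3.78*1.13*|1.13| = 4.8267; 3.01*-0.27*|-0.27| = -0.2194; 4.77*-0.12*|-0.12| = -0.0687.
Sum of numerator = 4.1705.
Denominator terms (r*|Q|): 3.38*|-0.33| = 1.1154; 3.78*|1.13| = 4.2714; 3.01*|-0.27| = 0.8127; 4.77*|-0.12| = 0.5724.
2 * sum of denominator = 2 * 6.7719 = 13.5438.
dQ = -4.1705 / 13.5438 = -0.3079 m^3/s.

-0.3079


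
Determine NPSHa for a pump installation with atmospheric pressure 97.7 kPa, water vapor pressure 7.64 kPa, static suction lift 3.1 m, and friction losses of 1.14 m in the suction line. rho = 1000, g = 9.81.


NPSHa = p_atm/(rho*g) - z_s - hf_s - p_vap/(rho*g).
p_atm/(rho*g) = 97.7*1000 / (1000*9.81) = 9.959 m.
p_vap/(rho*g) = 7.64*1000 / (1000*9.81) = 0.779 m.
NPSHa = 9.959 - 3.1 - 1.14 - 0.779
      = 4.94 m.

4.94


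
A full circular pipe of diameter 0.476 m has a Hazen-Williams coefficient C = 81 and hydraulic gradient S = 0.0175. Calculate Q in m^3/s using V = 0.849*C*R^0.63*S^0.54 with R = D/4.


For a full circular pipe, R = D/4 = 0.476/4 = 0.119 m.
V = 0.849 * 81 * 0.119^0.63 * 0.0175^0.54
  = 0.849 * 81 * 0.261574 * 0.112523
  = 2.0241 m/s.
Pipe area A = pi*D^2/4 = pi*0.476^2/4 = 0.178 m^2.
Q = A * V = 0.178 * 2.0241 = 0.3602 m^3/s.

0.3602


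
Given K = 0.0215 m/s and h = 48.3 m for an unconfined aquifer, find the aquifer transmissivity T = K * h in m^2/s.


Transmissivity is defined as T = K * h.
T = 0.0215 * 48.3
  = 1.0384 m^2/s.

1.0384


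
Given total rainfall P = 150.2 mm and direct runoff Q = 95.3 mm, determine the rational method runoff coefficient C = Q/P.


The runoff coefficient C = runoff depth / rainfall depth.
C = 95.3 / 150.2
  = 0.6345.

0.6345


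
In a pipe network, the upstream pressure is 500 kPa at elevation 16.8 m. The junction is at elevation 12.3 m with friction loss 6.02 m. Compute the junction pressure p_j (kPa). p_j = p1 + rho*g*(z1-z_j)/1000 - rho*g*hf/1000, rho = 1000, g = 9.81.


Junction pressure: p_j = p1 + rho*g*(z1 - z_j)/1000 - rho*g*hf/1000.
Elevation term = 1000*9.81*(16.8 - 12.3)/1000 = 44.145 kPa.
Friction term = 1000*9.81*6.02/1000 = 59.056 kPa.
p_j = 500 + 44.145 - 59.056 = 485.09 kPa.

485.09


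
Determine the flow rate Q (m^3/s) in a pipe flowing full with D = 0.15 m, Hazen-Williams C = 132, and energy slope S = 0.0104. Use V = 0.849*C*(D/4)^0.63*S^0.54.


For a full circular pipe, R = D/4 = 0.15/4 = 0.0375 m.
V = 0.849 * 132 * 0.0375^0.63 * 0.0104^0.54
  = 0.849 * 132 * 0.126369 * 0.084957
  = 1.2031 m/s.
Pipe area A = pi*D^2/4 = pi*0.15^2/4 = 0.0177 m^2.
Q = A * V = 0.0177 * 1.2031 = 0.0213 m^3/s.

0.0213


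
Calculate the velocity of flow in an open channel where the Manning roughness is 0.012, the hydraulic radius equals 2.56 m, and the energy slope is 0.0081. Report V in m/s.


Manning's equation gives V = (1/n) * R^(2/3) * S^(1/2).
First, compute R^(2/3) = 2.56^(2/3) = 1.8714.
Next, S^(1/2) = 0.0081^(1/2) = 0.09.
Then 1/n = 1/0.012 = 83.33.
V = 83.33 * 1.8714 * 0.09 = 14.0353 m/s.

14.0353


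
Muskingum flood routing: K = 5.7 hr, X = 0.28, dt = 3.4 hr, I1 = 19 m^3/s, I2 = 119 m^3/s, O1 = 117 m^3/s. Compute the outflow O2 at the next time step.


Muskingum coefficients:
denom = 2*K*(1-X) + dt = 2*5.7*(1-0.28) + 3.4 = 11.608.
C0 = (dt - 2*K*X)/denom = (3.4 - 2*5.7*0.28)/11.608 = 0.0179.
C1 = (dt + 2*K*X)/denom = (3.4 + 2*5.7*0.28)/11.608 = 0.5679.
C2 = (2*K*(1-X) - dt)/denom = 0.4142.
O2 = C0*I2 + C1*I1 + C2*O1
   = 0.0179*119 + 0.5679*19 + 0.4142*117
   = 61.38 m^3/s.

61.38


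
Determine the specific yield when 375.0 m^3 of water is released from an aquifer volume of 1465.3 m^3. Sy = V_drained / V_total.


Specific yield Sy = Volume drained / Total volume.
Sy = 375.0 / 1465.3
   = 0.2559.

0.2559


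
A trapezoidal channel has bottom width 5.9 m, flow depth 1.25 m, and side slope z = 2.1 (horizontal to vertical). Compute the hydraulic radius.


For a trapezoidal section with side slope z:
A = (b + z*y)*y = (5.9 + 2.1*1.25)*1.25 = 10.656 m^2.
P = b + 2*y*sqrt(1 + z^2) = 5.9 + 2*1.25*sqrt(1 + 2.1^2) = 11.715 m.
R = A/P = 10.656 / 11.715 = 0.9096 m.

0.9096


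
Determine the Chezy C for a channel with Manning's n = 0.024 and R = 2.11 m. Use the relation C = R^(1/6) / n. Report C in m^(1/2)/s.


The Chezy coefficient relates to Manning's n through C = R^(1/6) / n.
R^(1/6) = 2.11^(1/6) = 1.132523.
C = 1.132523 / 0.024 = 47.19 m^(1/2)/s.

47.19


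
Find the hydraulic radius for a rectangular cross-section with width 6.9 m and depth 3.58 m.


For a rectangular section:
Flow area A = b * y = 6.9 * 3.58 = 24.7 m^2.
Wetted perimeter P = b + 2y = 6.9 + 2*3.58 = 14.06 m.
Hydraulic radius R = A/P = 24.7 / 14.06 = 1.7569 m.

1.7569


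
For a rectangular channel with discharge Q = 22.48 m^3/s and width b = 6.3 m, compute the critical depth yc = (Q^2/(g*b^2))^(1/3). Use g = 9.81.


Using yc = (Q^2 / (g * b^2))^(1/3):
Q^2 = 22.48^2 = 505.35.
g * b^2 = 9.81 * 6.3^2 = 9.81 * 39.69 = 389.36.
Q^2 / (g*b^2) = 505.35 / 389.36 = 1.2979.
yc = 1.2979^(1/3) = 1.0908 m.

1.0908


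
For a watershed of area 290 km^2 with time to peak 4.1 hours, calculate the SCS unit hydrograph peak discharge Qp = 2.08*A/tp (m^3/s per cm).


SCS formula: Qp = 2.08 * A / tp.
Qp = 2.08 * 290 / 4.1
   = 603.2 / 4.1
   = 147.12 m^3/s per cm.

147.12


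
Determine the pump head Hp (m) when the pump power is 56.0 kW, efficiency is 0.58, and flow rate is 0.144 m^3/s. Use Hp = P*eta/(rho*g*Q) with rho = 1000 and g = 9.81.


Pump head formula: Hp = P * eta / (rho * g * Q).
Numerator: P * eta = 56.0 * 1000 * 0.58 = 32480.0 W.
Denominator: rho * g * Q = 1000 * 9.81 * 0.144 = 1412.64.
Hp = 32480.0 / 1412.64 = 22.99 m.

22.99


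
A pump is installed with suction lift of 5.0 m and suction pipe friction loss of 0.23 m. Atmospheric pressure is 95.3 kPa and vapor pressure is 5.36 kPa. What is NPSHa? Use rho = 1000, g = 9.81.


NPSHa = p_atm/(rho*g) - z_s - hf_s - p_vap/(rho*g).
p_atm/(rho*g) = 95.3*1000 / (1000*9.81) = 9.715 m.
p_vap/(rho*g) = 5.36*1000 / (1000*9.81) = 0.546 m.
NPSHa = 9.715 - 5.0 - 0.23 - 0.546
      = 3.94 m.

3.94


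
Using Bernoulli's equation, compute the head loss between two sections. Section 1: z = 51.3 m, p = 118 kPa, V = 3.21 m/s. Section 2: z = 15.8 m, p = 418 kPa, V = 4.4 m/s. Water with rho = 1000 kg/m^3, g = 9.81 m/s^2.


Total head at each section: H = z + p/(rho*g) + V^2/(2g).
H1 = 51.3 + 118*1000/(1000*9.81) + 3.21^2/(2*9.81)
   = 51.3 + 12.029 + 0.5252
   = 63.854 m.
H2 = 15.8 + 418*1000/(1000*9.81) + 4.4^2/(2*9.81)
   = 15.8 + 42.61 + 0.9867
   = 59.396 m.
h_L = H1 - H2 = 63.854 - 59.396 = 4.457 m.

4.457


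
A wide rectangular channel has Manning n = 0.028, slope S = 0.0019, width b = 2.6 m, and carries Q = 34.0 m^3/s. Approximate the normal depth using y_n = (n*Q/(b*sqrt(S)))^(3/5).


We use the wide-channel approximation y_n = (n*Q/(b*sqrt(S)))^(3/5).
sqrt(S) = sqrt(0.0019) = 0.043589.
Numerator: n*Q = 0.028 * 34.0 = 0.952.
Denominator: b*sqrt(S) = 2.6 * 0.043589 = 0.113331.
arg = 8.4001.
y_n = 8.4001^(3/5) = 3.5857 m.

3.5857


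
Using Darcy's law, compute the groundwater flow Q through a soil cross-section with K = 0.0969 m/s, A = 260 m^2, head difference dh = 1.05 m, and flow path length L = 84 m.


Darcy's law: Q = K * A * i, where i = dh/L.
Hydraulic gradient i = 1.05 / 84 = 0.0125.
Q = 0.0969 * 260 * 0.0125
  = 0.3149 m^3/s.

0.3149


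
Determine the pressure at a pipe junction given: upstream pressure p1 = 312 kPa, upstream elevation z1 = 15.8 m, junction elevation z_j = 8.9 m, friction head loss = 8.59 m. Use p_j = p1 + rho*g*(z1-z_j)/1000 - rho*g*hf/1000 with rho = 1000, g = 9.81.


Junction pressure: p_j = p1 + rho*g*(z1 - z_j)/1000 - rho*g*hf/1000.
Elevation term = 1000*9.81*(15.8 - 8.9)/1000 = 67.689 kPa.
Friction term = 1000*9.81*8.59/1000 = 84.268 kPa.
p_j = 312 + 67.689 - 84.268 = 295.42 kPa.

295.42


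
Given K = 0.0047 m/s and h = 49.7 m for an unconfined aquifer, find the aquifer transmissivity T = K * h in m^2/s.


Transmissivity is defined as T = K * h.
T = 0.0047 * 49.7
  = 0.2336 m^2/s.

0.2336


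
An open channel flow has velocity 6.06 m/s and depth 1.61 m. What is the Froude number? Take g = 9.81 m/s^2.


The Froude number is defined as Fr = V / sqrt(g*y).
g*y = 9.81 * 1.61 = 15.7941.
sqrt(g*y) = sqrt(15.7941) = 3.9742.
Fr = 6.06 / 3.9742 = 1.5248.

1.5248


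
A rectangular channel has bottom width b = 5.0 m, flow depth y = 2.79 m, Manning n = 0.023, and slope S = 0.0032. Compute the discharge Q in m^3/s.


For a rectangular channel, the cross-sectional area A = b * y = 5.0 * 2.79 = 13.95 m^2.
The wetted perimeter P = b + 2y = 5.0 + 2*2.79 = 10.58 m.
Hydraulic radius R = A/P = 13.95/10.58 = 1.3185 m.
Velocity V = (1/n)*R^(2/3)*S^(1/2) = (1/0.023)*1.3185^(2/3)*0.0032^(1/2) = 2.9574 m/s.
Discharge Q = A * V = 13.95 * 2.9574 = 41.255 m^3/s.

41.255


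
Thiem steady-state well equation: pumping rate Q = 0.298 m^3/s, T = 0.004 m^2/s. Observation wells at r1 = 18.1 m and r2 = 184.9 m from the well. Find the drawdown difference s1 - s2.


Thiem equation: s1 - s2 = Q/(2*pi*T) * ln(r2/r1).
ln(r2/r1) = ln(184.9/18.1) = 2.3239.
Q/(2*pi*T) = 0.298 / (2*pi*0.004) = 0.298 / 0.0251 = 11.857.
s1 - s2 = 11.857 * 2.3239 = 27.5546 m.

27.5546


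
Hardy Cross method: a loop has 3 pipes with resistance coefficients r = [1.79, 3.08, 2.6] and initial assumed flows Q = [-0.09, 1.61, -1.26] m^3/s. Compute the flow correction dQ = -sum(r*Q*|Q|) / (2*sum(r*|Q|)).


Numerator terms (r*Q*|Q|): 1.79*-0.09*|-0.09| = -0.0145; 3.08*1.61*|1.61| = 7.9837; 2.6*-1.26*|-1.26| = -4.1278.
Sum of numerator = 3.8414.
Denominator terms (r*|Q|): 1.79*|-0.09| = 0.1611; 3.08*|1.61| = 4.9588; 2.6*|-1.26| = 3.276.
2 * sum of denominator = 2 * 8.3959 = 16.7918.
dQ = -3.8414 / 16.7918 = -0.2288 m^3/s.

-0.2288


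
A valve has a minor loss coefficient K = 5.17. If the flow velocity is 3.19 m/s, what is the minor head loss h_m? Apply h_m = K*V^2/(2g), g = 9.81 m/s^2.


Minor loss formula: h_m = K * V^2/(2g).
V^2 = 3.19^2 = 10.1761.
V^2/(2g) = 10.1761 / 19.62 = 0.5187 m.
h_m = 5.17 * 0.5187 = 2.6815 m.

2.6815


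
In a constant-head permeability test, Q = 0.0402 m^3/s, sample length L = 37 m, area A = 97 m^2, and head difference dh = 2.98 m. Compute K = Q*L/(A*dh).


From K = Q*L / (A*dh):
Numerator: Q*L = 0.0402 * 37 = 1.4874.
Denominator: A*dh = 97 * 2.98 = 289.06.
K = 1.4874 / 289.06 = 0.005146 m/s.

0.005146


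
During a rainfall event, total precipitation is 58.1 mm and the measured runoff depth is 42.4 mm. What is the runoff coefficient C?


The runoff coefficient C = runoff depth / rainfall depth.
C = 42.4 / 58.1
  = 0.7298.

0.7298


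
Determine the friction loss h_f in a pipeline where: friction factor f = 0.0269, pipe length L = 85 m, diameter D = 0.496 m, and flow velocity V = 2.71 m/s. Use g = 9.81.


Darcy-Weisbach equation: h_f = f * (L/D) * V^2/(2g).
f * L/D = 0.0269 * 85/0.496 = 4.6099.
V^2/(2g) = 2.71^2 / (2*9.81) = 7.3441 / 19.62 = 0.3743 m.
h_f = 4.6099 * 0.3743 = 1.726 m.

1.726


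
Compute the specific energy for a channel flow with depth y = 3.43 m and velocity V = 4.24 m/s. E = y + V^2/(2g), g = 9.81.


Specific energy E = y + V^2/(2g).
Velocity head = V^2/(2g) = 4.24^2 / (2*9.81) = 17.9776 / 19.62 = 0.9163 m.
E = 3.43 + 0.9163 = 4.3463 m.

4.3463


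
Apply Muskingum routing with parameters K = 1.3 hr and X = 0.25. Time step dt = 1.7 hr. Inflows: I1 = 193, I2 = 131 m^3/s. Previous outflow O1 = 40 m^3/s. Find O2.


Muskingum coefficients:
denom = 2*K*(1-X) + dt = 2*1.3*(1-0.25) + 1.7 = 3.65.
C0 = (dt - 2*K*X)/denom = (1.7 - 2*1.3*0.25)/3.65 = 0.2877.
C1 = (dt + 2*K*X)/denom = (1.7 + 2*1.3*0.25)/3.65 = 0.6438.
C2 = (2*K*(1-X) - dt)/denom = 0.0685.
O2 = C0*I2 + C1*I1 + C2*O1
   = 0.2877*131 + 0.6438*193 + 0.0685*40
   = 164.68 m^3/s.

164.68


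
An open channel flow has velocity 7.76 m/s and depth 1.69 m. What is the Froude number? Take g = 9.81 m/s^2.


The Froude number is defined as Fr = V / sqrt(g*y).
g*y = 9.81 * 1.69 = 16.5789.
sqrt(g*y) = sqrt(16.5789) = 4.0717.
Fr = 7.76 / 4.0717 = 1.9058.

1.9058


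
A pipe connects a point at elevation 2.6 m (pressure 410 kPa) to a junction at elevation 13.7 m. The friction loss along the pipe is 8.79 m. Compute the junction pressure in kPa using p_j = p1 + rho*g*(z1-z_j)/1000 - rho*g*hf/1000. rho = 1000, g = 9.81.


Junction pressure: p_j = p1 + rho*g*(z1 - z_j)/1000 - rho*g*hf/1000.
Elevation term = 1000*9.81*(2.6 - 13.7)/1000 = -108.891 kPa.
Friction term = 1000*9.81*8.79/1000 = 86.23 kPa.
p_j = 410 + -108.891 - 86.23 = 214.88 kPa.

214.88


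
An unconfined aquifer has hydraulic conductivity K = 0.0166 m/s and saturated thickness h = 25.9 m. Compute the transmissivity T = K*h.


Transmissivity is defined as T = K * h.
T = 0.0166 * 25.9
  = 0.4299 m^2/s.

0.4299


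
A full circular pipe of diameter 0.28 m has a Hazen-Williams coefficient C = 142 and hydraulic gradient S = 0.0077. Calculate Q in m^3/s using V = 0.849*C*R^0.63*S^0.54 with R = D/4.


For a full circular pipe, R = D/4 = 0.28/4 = 0.07 m.
V = 0.849 * 142 * 0.07^0.63 * 0.0077^0.54
  = 0.849 * 142 * 0.187246 * 0.072228
  = 1.6305 m/s.
Pipe area A = pi*D^2/4 = pi*0.28^2/4 = 0.0616 m^2.
Q = A * V = 0.0616 * 1.6305 = 0.1004 m^3/s.

0.1004


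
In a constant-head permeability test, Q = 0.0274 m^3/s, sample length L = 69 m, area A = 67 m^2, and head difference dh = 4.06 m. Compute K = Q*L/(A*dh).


From K = Q*L / (A*dh):
Numerator: Q*L = 0.0274 * 69 = 1.8906.
Denominator: A*dh = 67 * 4.06 = 272.02.
K = 1.8906 / 272.02 = 0.00695 m/s.

0.00695


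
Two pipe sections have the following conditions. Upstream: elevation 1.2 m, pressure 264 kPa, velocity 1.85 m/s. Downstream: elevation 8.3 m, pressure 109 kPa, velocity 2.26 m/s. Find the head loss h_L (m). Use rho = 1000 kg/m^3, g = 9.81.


Total head at each section: H = z + p/(rho*g) + V^2/(2g).
H1 = 1.2 + 264*1000/(1000*9.81) + 1.85^2/(2*9.81)
   = 1.2 + 26.911 + 0.1744
   = 28.286 m.
H2 = 8.3 + 109*1000/(1000*9.81) + 2.26^2/(2*9.81)
   = 8.3 + 11.111 + 0.2603
   = 19.671 m.
h_L = H1 - H2 = 28.286 - 19.671 = 8.614 m.

8.614


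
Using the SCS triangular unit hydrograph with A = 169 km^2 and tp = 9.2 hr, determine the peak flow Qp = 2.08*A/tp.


SCS formula: Qp = 2.08 * A / tp.
Qp = 2.08 * 169 / 9.2
   = 351.52 / 9.2
   = 38.21 m^3/s per cm.

38.21


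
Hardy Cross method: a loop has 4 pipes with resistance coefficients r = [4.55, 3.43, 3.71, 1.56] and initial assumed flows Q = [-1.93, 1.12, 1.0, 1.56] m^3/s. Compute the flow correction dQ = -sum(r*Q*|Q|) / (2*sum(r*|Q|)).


Numerator terms (r*Q*|Q|): 4.55*-1.93*|-1.93| = -16.9483; 3.43*1.12*|1.12| = 4.3026; 3.71*1.0*|1.0| = 3.71; 1.56*1.56*|1.56| = 3.7964.
Sum of numerator = -5.1393.
Denominator terms (r*|Q|): 4.55*|-1.93| = 8.7815; 3.43*|1.12| = 3.8416; 3.71*|1.0| = 3.71; 1.56*|1.56| = 2.4336.
2 * sum of denominator = 2 * 18.7667 = 37.5334.
dQ = --5.1393 / 37.5334 = 0.1369 m^3/s.

0.1369


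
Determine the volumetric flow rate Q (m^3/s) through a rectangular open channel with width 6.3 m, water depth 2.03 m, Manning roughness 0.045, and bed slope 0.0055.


For a rectangular channel, the cross-sectional area A = b * y = 6.3 * 2.03 = 12.79 m^2.
The wetted perimeter P = b + 2y = 6.3 + 2*2.03 = 10.36 m.
Hydraulic radius R = A/P = 12.79/10.36 = 1.2345 m.
Velocity V = (1/n)*R^(2/3)*S^(1/2) = (1/0.045)*1.2345^(2/3)*0.0055^(1/2) = 1.8965 m/s.
Discharge Q = A * V = 12.79 * 1.8965 = 24.254 m^3/s.

24.254


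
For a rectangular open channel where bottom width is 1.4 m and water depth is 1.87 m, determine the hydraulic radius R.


For a rectangular section:
Flow area A = b * y = 1.4 * 1.87 = 2.62 m^2.
Wetted perimeter P = b + 2y = 1.4 + 2*1.87 = 5.14 m.
Hydraulic radius R = A/P = 2.62 / 5.14 = 0.5093 m.

0.5093


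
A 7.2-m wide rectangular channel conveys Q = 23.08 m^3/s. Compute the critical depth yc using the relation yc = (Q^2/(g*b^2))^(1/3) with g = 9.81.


Using yc = (Q^2 / (g * b^2))^(1/3):
Q^2 = 23.08^2 = 532.69.
g * b^2 = 9.81 * 7.2^2 = 9.81 * 51.84 = 508.55.
Q^2 / (g*b^2) = 532.69 / 508.55 = 1.0475.
yc = 1.0475^(1/3) = 1.0156 m.

1.0156


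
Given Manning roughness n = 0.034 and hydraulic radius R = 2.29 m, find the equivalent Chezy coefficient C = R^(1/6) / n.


The Chezy coefficient relates to Manning's n through C = R^(1/6) / n.
R^(1/6) = 2.29^(1/6) = 1.148081.
C = 1.148081 / 0.034 = 33.77 m^(1/2)/s.

33.77


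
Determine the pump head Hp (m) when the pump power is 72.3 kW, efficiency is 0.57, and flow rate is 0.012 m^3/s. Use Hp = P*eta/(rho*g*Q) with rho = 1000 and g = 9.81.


Pump head formula: Hp = P * eta / (rho * g * Q).
Numerator: P * eta = 72.3 * 1000 * 0.57 = 41211.0 W.
Denominator: rho * g * Q = 1000 * 9.81 * 0.012 = 117.72.
Hp = 41211.0 / 117.72 = 350.08 m.

350.08


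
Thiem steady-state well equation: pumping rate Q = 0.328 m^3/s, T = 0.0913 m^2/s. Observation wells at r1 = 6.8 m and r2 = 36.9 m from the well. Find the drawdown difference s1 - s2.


Thiem equation: s1 - s2 = Q/(2*pi*T) * ln(r2/r1).
ln(r2/r1) = ln(36.9/6.8) = 1.6913.
Q/(2*pi*T) = 0.328 / (2*pi*0.0913) = 0.328 / 0.5737 = 0.5718.
s1 - s2 = 0.5718 * 1.6913 = 0.967 m.

0.967


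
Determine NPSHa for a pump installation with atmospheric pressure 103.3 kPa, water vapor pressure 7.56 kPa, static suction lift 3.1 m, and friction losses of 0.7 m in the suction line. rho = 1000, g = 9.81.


NPSHa = p_atm/(rho*g) - z_s - hf_s - p_vap/(rho*g).
p_atm/(rho*g) = 103.3*1000 / (1000*9.81) = 10.53 m.
p_vap/(rho*g) = 7.56*1000 / (1000*9.81) = 0.771 m.
NPSHa = 10.53 - 3.1 - 0.7 - 0.771
      = 5.96 m.

5.96


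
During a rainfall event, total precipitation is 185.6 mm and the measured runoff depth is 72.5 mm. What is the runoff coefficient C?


The runoff coefficient C = runoff depth / rainfall depth.
C = 72.5 / 185.6
  = 0.3906.

0.3906


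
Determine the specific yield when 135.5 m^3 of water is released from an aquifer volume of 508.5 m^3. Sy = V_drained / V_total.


Specific yield Sy = Volume drained / Total volume.
Sy = 135.5 / 508.5
   = 0.2665.

0.2665


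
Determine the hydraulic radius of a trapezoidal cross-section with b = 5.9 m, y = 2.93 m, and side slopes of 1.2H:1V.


For a trapezoidal section with side slope z:
A = (b + z*y)*y = (5.9 + 1.2*2.93)*2.93 = 27.589 m^2.
P = b + 2*y*sqrt(1 + z^2) = 5.9 + 2*2.93*sqrt(1 + 1.2^2) = 15.054 m.
R = A/P = 27.589 / 15.054 = 1.8327 m.

1.8327


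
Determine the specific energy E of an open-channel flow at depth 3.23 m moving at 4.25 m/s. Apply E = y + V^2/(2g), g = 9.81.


Specific energy E = y + V^2/(2g).
Velocity head = V^2/(2g) = 4.25^2 / (2*9.81) = 18.0625 / 19.62 = 0.9206 m.
E = 3.23 + 0.9206 = 4.1506 m.

4.1506


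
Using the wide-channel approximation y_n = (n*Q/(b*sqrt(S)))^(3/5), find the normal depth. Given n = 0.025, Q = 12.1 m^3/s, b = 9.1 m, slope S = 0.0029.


We use the wide-channel approximation y_n = (n*Q/(b*sqrt(S)))^(3/5).
sqrt(S) = sqrt(0.0029) = 0.053852.
Numerator: n*Q = 0.025 * 12.1 = 0.3025.
Denominator: b*sqrt(S) = 9.1 * 0.053852 = 0.490053.
arg = 0.6173.
y_n = 0.6173^(3/5) = 0.7487 m.

0.7487


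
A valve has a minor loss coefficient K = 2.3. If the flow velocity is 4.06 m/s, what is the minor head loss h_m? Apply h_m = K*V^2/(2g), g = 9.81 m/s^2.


Minor loss formula: h_m = K * V^2/(2g).
V^2 = 4.06^2 = 16.4836.
V^2/(2g) = 16.4836 / 19.62 = 0.8401 m.
h_m = 2.3 * 0.8401 = 1.9323 m.

1.9323


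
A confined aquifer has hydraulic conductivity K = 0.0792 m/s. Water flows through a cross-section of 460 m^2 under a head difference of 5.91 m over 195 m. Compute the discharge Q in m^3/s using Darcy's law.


Darcy's law: Q = K * A * i, where i = dh/L.
Hydraulic gradient i = 5.91 / 195 = 0.030308.
Q = 0.0792 * 460 * 0.030308
  = 1.1042 m^3/s.

1.1042


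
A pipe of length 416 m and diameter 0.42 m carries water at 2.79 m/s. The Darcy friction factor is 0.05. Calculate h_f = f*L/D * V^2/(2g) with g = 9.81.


Darcy-Weisbach equation: h_f = f * (L/D) * V^2/(2g).
f * L/D = 0.05 * 416/0.42 = 49.5238.
V^2/(2g) = 2.79^2 / (2*9.81) = 7.7841 / 19.62 = 0.3967 m.
h_f = 49.5238 * 0.3967 = 19.648 m.

19.648


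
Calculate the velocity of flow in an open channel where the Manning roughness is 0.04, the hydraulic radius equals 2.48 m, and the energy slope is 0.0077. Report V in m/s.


Manning's equation gives V = (1/n) * R^(2/3) * S^(1/2).
First, compute R^(2/3) = 2.48^(2/3) = 1.8322.
Next, S^(1/2) = 0.0077^(1/2) = 0.08775.
Then 1/n = 1/0.04 = 25.0.
V = 25.0 * 1.8322 * 0.08775 = 4.0193 m/s.

4.0193


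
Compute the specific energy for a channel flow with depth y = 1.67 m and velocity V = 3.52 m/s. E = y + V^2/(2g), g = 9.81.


Specific energy E = y + V^2/(2g).
Velocity head = V^2/(2g) = 3.52^2 / (2*9.81) = 12.3904 / 19.62 = 0.6315 m.
E = 1.67 + 0.6315 = 2.3015 m.

2.3015


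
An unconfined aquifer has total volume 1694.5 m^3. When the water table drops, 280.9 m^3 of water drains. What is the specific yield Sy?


Specific yield Sy = Volume drained / Total volume.
Sy = 280.9 / 1694.5
   = 0.1658.

0.1658


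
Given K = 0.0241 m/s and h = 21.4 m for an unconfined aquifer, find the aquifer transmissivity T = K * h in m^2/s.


Transmissivity is defined as T = K * h.
T = 0.0241 * 21.4
  = 0.5157 m^2/s.

0.5157


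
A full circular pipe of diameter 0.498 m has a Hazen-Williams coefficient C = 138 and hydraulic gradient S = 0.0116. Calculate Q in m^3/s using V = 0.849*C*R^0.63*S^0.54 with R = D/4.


For a full circular pipe, R = D/4 = 0.498/4 = 0.1245 m.
V = 0.849 * 138 * 0.1245^0.63 * 0.0116^0.54
  = 0.849 * 138 * 0.269127 * 0.090117
  = 2.8415 m/s.
Pipe area A = pi*D^2/4 = pi*0.498^2/4 = 0.1948 m^2.
Q = A * V = 0.1948 * 2.8415 = 0.5535 m^3/s.

0.5535


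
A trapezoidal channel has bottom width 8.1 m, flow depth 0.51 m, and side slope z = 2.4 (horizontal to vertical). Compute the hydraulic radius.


For a trapezoidal section with side slope z:
A = (b + z*y)*y = (8.1 + 2.4*0.51)*0.51 = 4.755 m^2.
P = b + 2*y*sqrt(1 + z^2) = 8.1 + 2*0.51*sqrt(1 + 2.4^2) = 10.752 m.
R = A/P = 4.755 / 10.752 = 0.4423 m.

0.4423


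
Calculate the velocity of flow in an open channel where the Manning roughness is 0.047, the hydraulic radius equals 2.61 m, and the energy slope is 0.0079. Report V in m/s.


Manning's equation gives V = (1/n) * R^(2/3) * S^(1/2).
First, compute R^(2/3) = 2.61^(2/3) = 1.8957.
Next, S^(1/2) = 0.0079^(1/2) = 0.088882.
Then 1/n = 1/0.047 = 21.28.
V = 21.28 * 1.8957 * 0.088882 = 3.5849 m/s.

3.5849


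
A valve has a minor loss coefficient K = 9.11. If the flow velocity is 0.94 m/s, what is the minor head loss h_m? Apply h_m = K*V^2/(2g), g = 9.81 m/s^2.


Minor loss formula: h_m = K * V^2/(2g).
V^2 = 0.94^2 = 0.8836.
V^2/(2g) = 0.8836 / 19.62 = 0.045 m.
h_m = 9.11 * 0.045 = 0.4103 m.

0.4103


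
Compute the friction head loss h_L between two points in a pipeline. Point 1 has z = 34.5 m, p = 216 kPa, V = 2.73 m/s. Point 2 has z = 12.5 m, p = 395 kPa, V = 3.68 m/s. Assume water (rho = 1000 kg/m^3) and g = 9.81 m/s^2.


Total head at each section: H = z + p/(rho*g) + V^2/(2g).
H1 = 34.5 + 216*1000/(1000*9.81) + 2.73^2/(2*9.81)
   = 34.5 + 22.018 + 0.3799
   = 56.898 m.
H2 = 12.5 + 395*1000/(1000*9.81) + 3.68^2/(2*9.81)
   = 12.5 + 40.265 + 0.6902
   = 53.455 m.
h_L = H1 - H2 = 56.898 - 53.455 = 3.443 m.

3.443


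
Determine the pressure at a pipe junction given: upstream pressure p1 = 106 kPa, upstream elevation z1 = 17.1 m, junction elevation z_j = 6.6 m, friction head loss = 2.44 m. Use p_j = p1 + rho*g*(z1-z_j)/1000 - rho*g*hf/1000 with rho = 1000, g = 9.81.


Junction pressure: p_j = p1 + rho*g*(z1 - z_j)/1000 - rho*g*hf/1000.
Elevation term = 1000*9.81*(17.1 - 6.6)/1000 = 103.005 kPa.
Friction term = 1000*9.81*2.44/1000 = 23.936 kPa.
p_j = 106 + 103.005 - 23.936 = 185.07 kPa.

185.07


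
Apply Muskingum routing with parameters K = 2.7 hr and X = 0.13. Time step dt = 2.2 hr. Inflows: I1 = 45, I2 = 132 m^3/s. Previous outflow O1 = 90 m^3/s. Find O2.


Muskingum coefficients:
denom = 2*K*(1-X) + dt = 2*2.7*(1-0.13) + 2.2 = 6.898.
C0 = (dt - 2*K*X)/denom = (2.2 - 2*2.7*0.13)/6.898 = 0.2172.
C1 = (dt + 2*K*X)/denom = (2.2 + 2*2.7*0.13)/6.898 = 0.4207.
C2 = (2*K*(1-X) - dt)/denom = 0.3621.
O2 = C0*I2 + C1*I1 + C2*O1
   = 0.2172*132 + 0.4207*45 + 0.3621*90
   = 80.19 m^3/s.

80.19


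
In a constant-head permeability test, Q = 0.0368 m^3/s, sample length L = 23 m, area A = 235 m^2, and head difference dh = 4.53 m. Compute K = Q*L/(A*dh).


From K = Q*L / (A*dh):
Numerator: Q*L = 0.0368 * 23 = 0.8464.
Denominator: A*dh = 235 * 4.53 = 1064.55.
K = 0.8464 / 1064.55 = 0.000795 m/s.

0.000795


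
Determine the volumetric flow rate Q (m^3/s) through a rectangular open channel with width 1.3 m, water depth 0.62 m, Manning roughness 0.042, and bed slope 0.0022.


For a rectangular channel, the cross-sectional area A = b * y = 1.3 * 0.62 = 0.81 m^2.
The wetted perimeter P = b + 2y = 1.3 + 2*0.62 = 2.54 m.
Hydraulic radius R = A/P = 0.81/2.54 = 0.3173 m.
Velocity V = (1/n)*R^(2/3)*S^(1/2) = (1/0.042)*0.3173^(2/3)*0.0022^(1/2) = 0.5196 m/s.
Discharge Q = A * V = 0.81 * 0.5196 = 0.419 m^3/s.

0.419


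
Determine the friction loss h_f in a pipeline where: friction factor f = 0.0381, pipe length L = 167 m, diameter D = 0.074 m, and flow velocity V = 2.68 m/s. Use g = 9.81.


Darcy-Weisbach equation: h_f = f * (L/D) * V^2/(2g).
f * L/D = 0.0381 * 167/0.074 = 85.9824.
V^2/(2g) = 2.68^2 / (2*9.81) = 7.1824 / 19.62 = 0.3661 m.
h_f = 85.9824 * 0.3661 = 31.476 m.

31.476


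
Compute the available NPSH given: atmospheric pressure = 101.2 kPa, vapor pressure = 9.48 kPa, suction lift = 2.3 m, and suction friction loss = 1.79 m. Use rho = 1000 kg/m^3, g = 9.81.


NPSHa = p_atm/(rho*g) - z_s - hf_s - p_vap/(rho*g).
p_atm/(rho*g) = 101.2*1000 / (1000*9.81) = 10.316 m.
p_vap/(rho*g) = 9.48*1000 / (1000*9.81) = 0.966 m.
NPSHa = 10.316 - 2.3 - 1.79 - 0.966
      = 5.26 m.

5.26


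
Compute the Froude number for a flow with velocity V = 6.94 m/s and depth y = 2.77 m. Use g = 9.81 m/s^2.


The Froude number is defined as Fr = V / sqrt(g*y).
g*y = 9.81 * 2.77 = 27.1737.
sqrt(g*y) = sqrt(27.1737) = 5.2128.
Fr = 6.94 / 5.2128 = 1.3313.

1.3313


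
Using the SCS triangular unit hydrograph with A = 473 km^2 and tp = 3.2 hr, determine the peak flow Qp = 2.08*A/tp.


SCS formula: Qp = 2.08 * A / tp.
Qp = 2.08 * 473 / 3.2
   = 983.84 / 3.2
   = 307.45 m^3/s per cm.

307.45


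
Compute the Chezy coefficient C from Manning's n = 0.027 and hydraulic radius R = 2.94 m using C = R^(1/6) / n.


The Chezy coefficient relates to Manning's n through C = R^(1/6) / n.
R^(1/6) = 2.94^(1/6) = 1.1969.
C = 1.1969 / 0.027 = 44.33 m^(1/2)/s.

44.33


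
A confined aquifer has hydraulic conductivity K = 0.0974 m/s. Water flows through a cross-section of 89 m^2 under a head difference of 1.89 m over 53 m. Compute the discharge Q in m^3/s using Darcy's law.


Darcy's law: Q = K * A * i, where i = dh/L.
Hydraulic gradient i = 1.89 / 53 = 0.03566.
Q = 0.0974 * 89 * 0.03566
  = 0.3091 m^3/s.

0.3091


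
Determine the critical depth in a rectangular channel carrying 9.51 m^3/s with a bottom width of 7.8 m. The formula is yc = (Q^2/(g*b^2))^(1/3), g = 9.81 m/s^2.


Using yc = (Q^2 / (g * b^2))^(1/3):
Q^2 = 9.51^2 = 90.44.
g * b^2 = 9.81 * 7.8^2 = 9.81 * 60.84 = 596.84.
Q^2 / (g*b^2) = 90.44 / 596.84 = 0.1515.
yc = 0.1515^(1/3) = 0.5331 m.

0.5331


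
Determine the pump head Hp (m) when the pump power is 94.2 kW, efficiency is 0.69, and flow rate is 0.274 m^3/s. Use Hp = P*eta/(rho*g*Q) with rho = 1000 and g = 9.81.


Pump head formula: Hp = P * eta / (rho * g * Q).
Numerator: P * eta = 94.2 * 1000 * 0.69 = 64998.0 W.
Denominator: rho * g * Q = 1000 * 9.81 * 0.274 = 2687.94.
Hp = 64998.0 / 2687.94 = 24.18 m.

24.18


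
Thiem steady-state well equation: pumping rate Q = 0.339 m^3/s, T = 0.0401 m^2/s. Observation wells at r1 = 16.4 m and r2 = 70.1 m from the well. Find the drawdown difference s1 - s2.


Thiem equation: s1 - s2 = Q/(2*pi*T) * ln(r2/r1).
ln(r2/r1) = ln(70.1/16.4) = 1.4526.
Q/(2*pi*T) = 0.339 / (2*pi*0.0401) = 0.339 / 0.252 = 1.3455.
s1 - s2 = 1.3455 * 1.4526 = 1.9545 m.

1.9545


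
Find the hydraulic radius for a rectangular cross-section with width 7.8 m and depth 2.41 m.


For a rectangular section:
Flow area A = b * y = 7.8 * 2.41 = 18.8 m^2.
Wetted perimeter P = b + 2y = 7.8 + 2*2.41 = 12.62 m.
Hydraulic radius R = A/P = 18.8 / 12.62 = 1.4895 m.

1.4895


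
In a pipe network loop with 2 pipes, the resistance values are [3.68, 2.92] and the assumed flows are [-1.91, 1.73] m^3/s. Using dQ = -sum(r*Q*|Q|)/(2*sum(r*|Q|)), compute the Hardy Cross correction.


Numerator terms (r*Q*|Q|): 3.68*-1.91*|-1.91| = -13.425; 2.92*1.73*|1.73| = 8.7393.
Sum of numerator = -4.6857.
Denominator terms (r*|Q|): 3.68*|-1.91| = 7.0288; 2.92*|1.73| = 5.0516.
2 * sum of denominator = 2 * 12.0804 = 24.1608.
dQ = --4.6857 / 24.1608 = 0.1939 m^3/s.

0.1939


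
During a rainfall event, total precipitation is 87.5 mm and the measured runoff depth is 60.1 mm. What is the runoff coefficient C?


The runoff coefficient C = runoff depth / rainfall depth.
C = 60.1 / 87.5
  = 0.6869.

0.6869


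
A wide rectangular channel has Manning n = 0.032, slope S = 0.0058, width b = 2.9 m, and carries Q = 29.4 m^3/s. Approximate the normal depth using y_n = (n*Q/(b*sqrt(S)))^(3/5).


We use the wide-channel approximation y_n = (n*Q/(b*sqrt(S)))^(3/5).
sqrt(S) = sqrt(0.0058) = 0.076158.
Numerator: n*Q = 0.032 * 29.4 = 0.9408.
Denominator: b*sqrt(S) = 2.9 * 0.076158 = 0.220858.
arg = 4.2598.
y_n = 4.2598^(3/5) = 2.3858 m.

2.3858


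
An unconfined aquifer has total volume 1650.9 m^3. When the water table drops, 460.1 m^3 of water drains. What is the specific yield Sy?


Specific yield Sy = Volume drained / Total volume.
Sy = 460.1 / 1650.9
   = 0.2787.

0.2787


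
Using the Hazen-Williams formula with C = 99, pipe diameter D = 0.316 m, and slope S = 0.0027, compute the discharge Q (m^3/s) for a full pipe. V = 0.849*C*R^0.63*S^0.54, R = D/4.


For a full circular pipe, R = D/4 = 0.316/4 = 0.079 m.
V = 0.849 * 99 * 0.079^0.63 * 0.0027^0.54
  = 0.849 * 99 * 0.202072 * 0.041014
  = 0.6966 m/s.
Pipe area A = pi*D^2/4 = pi*0.316^2/4 = 0.0784 m^2.
Q = A * V = 0.0784 * 0.6966 = 0.0546 m^3/s.

0.0546


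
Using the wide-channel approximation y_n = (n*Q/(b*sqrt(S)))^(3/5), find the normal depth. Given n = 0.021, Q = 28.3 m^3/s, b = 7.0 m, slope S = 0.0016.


We use the wide-channel approximation y_n = (n*Q/(b*sqrt(S)))^(3/5).
sqrt(S) = sqrt(0.0016) = 0.04.
Numerator: n*Q = 0.021 * 28.3 = 0.5943.
Denominator: b*sqrt(S) = 7.0 * 0.04 = 0.28.
arg = 2.1225.
y_n = 2.1225^(3/5) = 1.5708 m.

1.5708


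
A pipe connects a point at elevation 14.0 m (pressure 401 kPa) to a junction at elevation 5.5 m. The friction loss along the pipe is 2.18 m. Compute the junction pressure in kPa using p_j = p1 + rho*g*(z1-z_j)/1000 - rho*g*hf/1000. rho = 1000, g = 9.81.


Junction pressure: p_j = p1 + rho*g*(z1 - z_j)/1000 - rho*g*hf/1000.
Elevation term = 1000*9.81*(14.0 - 5.5)/1000 = 83.385 kPa.
Friction term = 1000*9.81*2.18/1000 = 21.386 kPa.
p_j = 401 + 83.385 - 21.386 = 463.0 kPa.

463.0


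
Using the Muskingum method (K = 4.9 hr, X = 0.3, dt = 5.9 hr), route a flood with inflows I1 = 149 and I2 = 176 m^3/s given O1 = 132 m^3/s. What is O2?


Muskingum coefficients:
denom = 2*K*(1-X) + dt = 2*4.9*(1-0.3) + 5.9 = 12.76.
C0 = (dt - 2*K*X)/denom = (5.9 - 2*4.9*0.3)/12.76 = 0.232.
C1 = (dt + 2*K*X)/denom = (5.9 + 2*4.9*0.3)/12.76 = 0.6928.
C2 = (2*K*(1-X) - dt)/denom = 0.0752.
O2 = C0*I2 + C1*I1 + C2*O1
   = 0.232*176 + 0.6928*149 + 0.0752*132
   = 153.98 m^3/s.

153.98


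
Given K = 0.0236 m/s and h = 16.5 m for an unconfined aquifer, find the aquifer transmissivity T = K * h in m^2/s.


Transmissivity is defined as T = K * h.
T = 0.0236 * 16.5
  = 0.3894 m^2/s.

0.3894


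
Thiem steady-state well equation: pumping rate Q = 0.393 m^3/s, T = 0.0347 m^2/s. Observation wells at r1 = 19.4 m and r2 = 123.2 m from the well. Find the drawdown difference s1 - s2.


Thiem equation: s1 - s2 = Q/(2*pi*T) * ln(r2/r1).
ln(r2/r1) = ln(123.2/19.4) = 1.8485.
Q/(2*pi*T) = 0.393 / (2*pi*0.0347) = 0.393 / 0.218 = 1.8025.
s1 - s2 = 1.8025 * 1.8485 = 3.332 m.

3.332


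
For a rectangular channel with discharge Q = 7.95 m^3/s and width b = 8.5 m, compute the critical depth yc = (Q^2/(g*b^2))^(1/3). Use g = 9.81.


Using yc = (Q^2 / (g * b^2))^(1/3):
Q^2 = 7.95^2 = 63.2.
g * b^2 = 9.81 * 8.5^2 = 9.81 * 72.25 = 708.77.
Q^2 / (g*b^2) = 63.2 / 708.77 = 0.0892.
yc = 0.0892^(1/3) = 0.4468 m.

0.4468


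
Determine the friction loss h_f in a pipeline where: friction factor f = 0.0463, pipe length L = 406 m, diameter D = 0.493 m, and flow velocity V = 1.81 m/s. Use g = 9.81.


Darcy-Weisbach equation: h_f = f * (L/D) * V^2/(2g).
f * L/D = 0.0463 * 406/0.493 = 38.1294.
V^2/(2g) = 1.81^2 / (2*9.81) = 3.2761 / 19.62 = 0.167 m.
h_f = 38.1294 * 0.167 = 6.367 m.

6.367
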